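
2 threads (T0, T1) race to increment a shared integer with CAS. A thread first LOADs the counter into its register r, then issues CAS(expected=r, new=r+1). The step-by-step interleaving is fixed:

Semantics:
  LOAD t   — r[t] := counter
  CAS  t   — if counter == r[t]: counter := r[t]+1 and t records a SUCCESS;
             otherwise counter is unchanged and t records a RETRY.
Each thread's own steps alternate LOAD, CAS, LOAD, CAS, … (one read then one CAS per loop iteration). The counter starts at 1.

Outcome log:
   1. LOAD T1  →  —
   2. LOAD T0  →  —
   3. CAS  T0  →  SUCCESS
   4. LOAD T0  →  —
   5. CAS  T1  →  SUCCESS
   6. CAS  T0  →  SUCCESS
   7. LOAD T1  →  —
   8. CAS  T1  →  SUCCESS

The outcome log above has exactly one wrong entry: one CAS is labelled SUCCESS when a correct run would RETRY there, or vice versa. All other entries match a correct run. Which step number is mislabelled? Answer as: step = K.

step = 5

Reference trace:
step 1: T1 LOAD ⇒ load; ctr=1 reg=1
step 2: T0 LOAD ⇒ load; ctr=1 reg=1
step 3: T0 CAS ⇒ ok; ctr=2 reg=1
step 4: T0 LOAD ⇒ load; ctr=2 reg=2
step 5: T1 CAS ⇒ retry; ctr=2 reg=1
step 6: T0 CAS ⇒ ok; ctr=3 reg=2
step 7: T1 LOAD ⇒ load; ctr=3 reg=3
step 8: T1 CAS ⇒ ok; ctr=4 reg=3
Log disagrees first at step 5.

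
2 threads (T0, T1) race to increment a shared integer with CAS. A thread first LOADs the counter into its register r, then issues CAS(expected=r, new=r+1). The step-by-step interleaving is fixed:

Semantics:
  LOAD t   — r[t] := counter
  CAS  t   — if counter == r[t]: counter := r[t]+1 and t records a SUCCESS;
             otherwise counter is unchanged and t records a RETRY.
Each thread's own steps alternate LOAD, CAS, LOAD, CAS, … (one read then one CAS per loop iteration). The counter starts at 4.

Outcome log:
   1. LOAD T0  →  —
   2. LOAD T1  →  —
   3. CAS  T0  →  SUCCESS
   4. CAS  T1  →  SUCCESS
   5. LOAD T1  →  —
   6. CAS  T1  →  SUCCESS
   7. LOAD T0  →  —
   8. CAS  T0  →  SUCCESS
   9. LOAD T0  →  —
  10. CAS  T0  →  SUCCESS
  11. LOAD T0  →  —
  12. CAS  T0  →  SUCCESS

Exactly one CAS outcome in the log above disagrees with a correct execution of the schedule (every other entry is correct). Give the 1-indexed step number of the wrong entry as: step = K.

Correct run:
#1 T0 reads 4
#2 T1 reads 4
#3 T0 CAS(4→5) writes; counter now 5
#4 T1 CAS(4→5) fails; counter now 5
#5 T1 reads 5
#6 T1 CAS(5→6) writes; counter now 6
#7 T0 reads 6
#8 T0 CAS(6→7) writes; counter now 7
#9 T0 reads 7
#10 T0 CAS(7→8) writes; counter now 8
#11 T0 reads 8
#12 T0 CAS(8→9) writes; counter now 9
Mismatch at 4.

step = 4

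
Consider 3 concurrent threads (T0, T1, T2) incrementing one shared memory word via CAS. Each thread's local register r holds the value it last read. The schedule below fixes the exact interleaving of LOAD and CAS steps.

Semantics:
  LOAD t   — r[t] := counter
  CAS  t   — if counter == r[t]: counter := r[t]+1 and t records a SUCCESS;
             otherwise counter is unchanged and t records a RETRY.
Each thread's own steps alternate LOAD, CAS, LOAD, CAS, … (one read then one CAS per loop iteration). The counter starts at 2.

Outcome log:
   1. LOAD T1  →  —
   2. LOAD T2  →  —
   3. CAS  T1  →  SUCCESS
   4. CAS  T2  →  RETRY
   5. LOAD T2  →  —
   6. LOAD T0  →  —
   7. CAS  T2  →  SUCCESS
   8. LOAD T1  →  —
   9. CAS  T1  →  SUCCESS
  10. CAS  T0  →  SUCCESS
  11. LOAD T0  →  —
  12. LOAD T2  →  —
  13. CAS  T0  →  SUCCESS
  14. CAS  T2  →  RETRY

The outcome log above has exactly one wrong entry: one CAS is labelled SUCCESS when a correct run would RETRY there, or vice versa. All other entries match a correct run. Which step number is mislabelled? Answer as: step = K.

step = 10

Re-executing:
step 1: T1 LOAD ⇒ load; ctr=2 reg=2
step 2: T2 LOAD ⇒ load; ctr=2 reg=2
step 3: T1 CAS ⇒ ok; ctr=3 reg=2
step 4: T2 CAS ⇒ retry; ctr=3 reg=2
step 5: T2 LOAD ⇒ load; ctr=3 reg=3
step 6: T0 LOAD ⇒ load; ctr=3 reg=3
step 7: T2 CAS ⇒ ok; ctr=4 reg=3
step 8: T1 LOAD ⇒ load; ctr=4 reg=4
step 9: T1 CAS ⇒ ok; ctr=5 reg=4
step 10: T0 CAS ⇒ retry; ctr=5 reg=3
step 11: T0 LOAD ⇒ load; ctr=5 reg=5
step 12: T2 LOAD ⇒ load; ctr=5 reg=5
step 13: T0 CAS ⇒ ok; ctr=6 reg=5
step 14: T2 CAS ⇒ retry; ctr=6 reg=5
Flip is step 10.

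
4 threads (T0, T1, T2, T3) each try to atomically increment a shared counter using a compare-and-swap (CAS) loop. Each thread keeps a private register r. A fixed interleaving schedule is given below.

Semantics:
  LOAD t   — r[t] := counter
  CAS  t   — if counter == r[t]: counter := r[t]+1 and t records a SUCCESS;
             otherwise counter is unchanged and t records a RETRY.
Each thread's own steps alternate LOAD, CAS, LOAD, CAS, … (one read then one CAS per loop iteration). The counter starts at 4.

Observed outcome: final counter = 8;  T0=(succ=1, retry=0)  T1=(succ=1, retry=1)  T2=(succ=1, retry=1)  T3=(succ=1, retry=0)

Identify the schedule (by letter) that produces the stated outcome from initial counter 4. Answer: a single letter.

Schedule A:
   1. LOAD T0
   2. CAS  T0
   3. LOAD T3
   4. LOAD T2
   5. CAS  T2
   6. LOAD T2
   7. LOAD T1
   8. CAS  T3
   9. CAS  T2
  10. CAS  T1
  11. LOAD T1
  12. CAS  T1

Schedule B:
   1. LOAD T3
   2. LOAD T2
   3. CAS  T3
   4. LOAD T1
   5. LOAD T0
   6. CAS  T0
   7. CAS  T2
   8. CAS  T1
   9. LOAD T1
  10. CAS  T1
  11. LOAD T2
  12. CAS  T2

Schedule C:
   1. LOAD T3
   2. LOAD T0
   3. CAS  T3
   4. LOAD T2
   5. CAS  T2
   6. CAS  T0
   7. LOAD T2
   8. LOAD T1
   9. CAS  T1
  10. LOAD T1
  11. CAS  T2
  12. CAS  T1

B

Tracing schedule B:
1. LOAD T3 → mem=4 r[T3]=4 [LOAD]
2. LOAD T2 → mem=4 r[T2]=4 [LOAD]
3. CAS T3 → mem=5 r[T3]=4 [OK]
4. LOAD T1 → mem=5 r[T1]=5 [LOAD]
5. LOAD T0 → mem=5 r[T0]=5 [LOAD]
6. CAS T0 → mem=6 r[T0]=5 [OK]
7. CAS T2 → mem=6 r[T2]=4 [RETRY]
8. CAS T1 → mem=6 r[T1]=5 [RETRY]
9. LOAD T1 → mem=6 r[T1]=6 [LOAD]
10. CAS T1 → mem=7 r[T1]=6 [OK]
11. LOAD T2 → mem=7 r[T2]=7 [LOAD]
12. CAS T2 → mem=8 r[T2]=7 [OK]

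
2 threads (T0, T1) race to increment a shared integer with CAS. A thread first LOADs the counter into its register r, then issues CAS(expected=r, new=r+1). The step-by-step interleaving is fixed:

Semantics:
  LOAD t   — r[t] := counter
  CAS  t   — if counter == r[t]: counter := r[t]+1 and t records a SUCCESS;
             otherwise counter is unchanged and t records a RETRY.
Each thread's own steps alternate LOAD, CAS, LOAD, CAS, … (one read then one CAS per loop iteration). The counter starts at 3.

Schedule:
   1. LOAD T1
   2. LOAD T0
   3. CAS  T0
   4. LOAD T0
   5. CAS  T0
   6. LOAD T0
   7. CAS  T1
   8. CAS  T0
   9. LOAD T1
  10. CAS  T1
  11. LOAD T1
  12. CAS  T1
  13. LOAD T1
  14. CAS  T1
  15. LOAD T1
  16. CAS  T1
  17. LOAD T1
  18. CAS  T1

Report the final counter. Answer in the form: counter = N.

T1 LOAD — after: cnt=3, r=3 — load
T0 LOAD — after: cnt=3, r=3 — load
T0 CAS — after: cnt=4, r=3 — ok
T0 LOAD — after: cnt=4, r=4 — load
T0 CAS — after: cnt=5, r=4 — ok
T0 LOAD — after: cnt=5, r=5 — load
T1 CAS — after: cnt=5, r=3 — retry
T0 CAS — after: cnt=6, r=5 — ok
T1 LOAD — after: cnt=6, r=6 — load
T1 CAS — after: cnt=7, r=6 — ok
T1 LOAD — after: cnt=7, r=7 — load
T1 CAS — after: cnt=8, r=7 — ok
T1 LOAD — after: cnt=8, r=8 — load
T1 CAS — after: cnt=9, r=8 — ok
T1 LOAD — after: cnt=9, r=9 — load
T1 CAS — after: cnt=10, r=9 — ok
T1 LOAD — after: cnt=10, r=10 — load
T1 CAS — after: cnt=11, r=10 — ok

counter = 11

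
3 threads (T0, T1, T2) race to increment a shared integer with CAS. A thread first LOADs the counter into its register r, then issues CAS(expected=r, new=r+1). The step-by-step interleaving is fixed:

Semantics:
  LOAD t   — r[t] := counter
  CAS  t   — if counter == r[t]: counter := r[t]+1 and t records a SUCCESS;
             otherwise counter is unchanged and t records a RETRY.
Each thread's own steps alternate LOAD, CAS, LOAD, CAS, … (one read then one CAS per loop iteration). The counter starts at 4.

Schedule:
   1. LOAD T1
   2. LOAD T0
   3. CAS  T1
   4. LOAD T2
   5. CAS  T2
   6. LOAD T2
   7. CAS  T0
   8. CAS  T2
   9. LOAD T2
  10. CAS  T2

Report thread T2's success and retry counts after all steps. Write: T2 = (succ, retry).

T2 = (3, 0)

#1 T1 reads 4
#2 T0 reads 4
#3 T1 CAS(4→5) writes; counter now 5
#4 T2 reads 5
#5 T2 CAS(5→6) writes; counter now 6
#6 T2 reads 6
#7 T0 CAS(4→5) fails; counter now 6
#8 T2 CAS(6→7) writes; counter now 7
#9 T2 reads 7
#10 T2 CAS(7→8) writes; counter now 8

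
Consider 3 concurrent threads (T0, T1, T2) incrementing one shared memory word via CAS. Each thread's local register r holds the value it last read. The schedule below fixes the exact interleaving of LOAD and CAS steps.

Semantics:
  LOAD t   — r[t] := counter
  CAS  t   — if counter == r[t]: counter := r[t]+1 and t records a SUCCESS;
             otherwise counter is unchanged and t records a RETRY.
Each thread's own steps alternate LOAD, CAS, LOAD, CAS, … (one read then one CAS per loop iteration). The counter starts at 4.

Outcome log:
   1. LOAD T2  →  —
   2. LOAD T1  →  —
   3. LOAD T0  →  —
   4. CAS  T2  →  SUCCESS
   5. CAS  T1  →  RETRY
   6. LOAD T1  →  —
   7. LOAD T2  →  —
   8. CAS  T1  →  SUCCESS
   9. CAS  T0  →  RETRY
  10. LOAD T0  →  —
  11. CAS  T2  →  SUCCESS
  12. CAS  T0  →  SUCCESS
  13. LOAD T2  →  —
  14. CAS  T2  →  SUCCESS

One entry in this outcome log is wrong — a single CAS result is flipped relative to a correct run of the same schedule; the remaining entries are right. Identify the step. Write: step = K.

step = 11

Reference trace:
   1) LOAD T2:  M=4  r_T2=4
   2) LOAD T1:  M=4  r_T1=4
   3) LOAD T0:  M=4  r_T0=4
   4) CAS  T2:  M=5  r_T2=4 ✓
   5) CAS  T1:  M=5  r_T1=4 ✗
   6) LOAD T1:  M=5  r_T1=5
   7) LOAD T2:  M=5  r_T2=5
   8) CAS  T1:  M=6  r_T1=5 ✓
   9) CAS  T0:  M=6  r_T0=4 ✗
  10) LOAD T0:  M=6  r_T0=6
  11) CAS  T2:  M=6  r_T2=5 ✗
  12) CAS  T0:  M=7  r_T0=6 ✓
  13) LOAD T2:  M=7  r_T2=7
  14) CAS  T2:  M=8  r_T2=7 ✓
Log disagrees first at step 11.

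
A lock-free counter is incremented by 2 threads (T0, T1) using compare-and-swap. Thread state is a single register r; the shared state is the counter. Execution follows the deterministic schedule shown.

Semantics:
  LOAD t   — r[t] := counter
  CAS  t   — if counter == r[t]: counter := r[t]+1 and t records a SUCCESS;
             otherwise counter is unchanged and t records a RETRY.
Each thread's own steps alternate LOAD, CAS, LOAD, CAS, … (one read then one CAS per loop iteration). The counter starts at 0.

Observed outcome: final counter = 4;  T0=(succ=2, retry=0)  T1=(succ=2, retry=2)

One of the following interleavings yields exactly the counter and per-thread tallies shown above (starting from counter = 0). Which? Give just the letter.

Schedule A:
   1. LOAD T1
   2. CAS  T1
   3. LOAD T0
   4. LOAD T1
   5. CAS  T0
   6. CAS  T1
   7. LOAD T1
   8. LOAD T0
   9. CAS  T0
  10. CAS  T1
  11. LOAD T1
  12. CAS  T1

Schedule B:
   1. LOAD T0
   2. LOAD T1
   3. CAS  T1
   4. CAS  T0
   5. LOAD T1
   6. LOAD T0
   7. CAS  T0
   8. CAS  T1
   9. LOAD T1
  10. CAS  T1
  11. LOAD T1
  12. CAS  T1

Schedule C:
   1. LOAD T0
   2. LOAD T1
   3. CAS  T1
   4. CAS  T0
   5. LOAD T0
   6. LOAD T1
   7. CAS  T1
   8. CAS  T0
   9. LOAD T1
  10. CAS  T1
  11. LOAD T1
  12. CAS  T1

Run A:
   1) LOAD T1:  M=0  r_T1=0
   2) CAS  T1:  M=1  r_T1=0 ✓
   3) LOAD T0:  M=1  r_T0=1
   4) LOAD T1:  M=1  r_T1=1
   5) CAS  T0:  M=2  r_T0=1 ✓
   6) CAS  T1:  M=2  r_T1=1 ✗
   7) LOAD T1:  M=2  r_T1=2
   8) LOAD T0:  M=2  r_T0=2
   9) CAS  T0:  M=3  r_T0=2 ✓
  10) CAS  T1:  M=3  r_T1=2 ✗
  11) LOAD T1:  M=3  r_T1=3
  12) CAS  T1:  M=4  r_T1=3 ✓

A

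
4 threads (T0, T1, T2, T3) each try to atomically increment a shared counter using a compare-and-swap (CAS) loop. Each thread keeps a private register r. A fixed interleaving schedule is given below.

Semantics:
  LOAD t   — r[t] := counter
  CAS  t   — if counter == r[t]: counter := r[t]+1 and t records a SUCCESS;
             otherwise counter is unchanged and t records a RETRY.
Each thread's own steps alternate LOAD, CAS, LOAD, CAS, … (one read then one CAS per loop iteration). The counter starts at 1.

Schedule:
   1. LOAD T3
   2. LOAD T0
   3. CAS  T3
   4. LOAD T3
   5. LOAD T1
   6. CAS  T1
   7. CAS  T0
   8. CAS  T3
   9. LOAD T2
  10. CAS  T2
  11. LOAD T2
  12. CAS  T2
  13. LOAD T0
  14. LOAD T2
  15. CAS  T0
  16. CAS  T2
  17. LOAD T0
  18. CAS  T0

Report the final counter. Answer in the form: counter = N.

counter = 7

[1] T3.load  rd  (counter 1, T3.r 1)
[2] T0.load  rd  (counter 1, T0.r 1)
[3] T3.cas  hit  (counter 2, T3.r 1)
[4] T3.load  rd  (counter 2, T3.r 2)
[5] T1.load  rd  (counter 2, T1.r 2)
[6] T1.cas  hit  (counter 3, T1.r 2)
[7] T0.cas  miss  (counter 3, T0.r 1)
[8] T3.cas  miss  (counter 3, T3.r 2)
[9] T2.load  rd  (counter 3, T2.r 3)
[10] T2.cas  hit  (counter 4, T2.r 3)
[11] T2.load  rd  (counter 4, T2.r 4)
[12] T2.cas  hit  (counter 5, T2.r 4)
[13] T0.load  rd  (counter 5, T0.r 5)
[14] T2.load  rd  (counter 5, T2.r 5)
[15] T0.cas  hit  (counter 6, T0.r 5)
[16] T2.cas  miss  (counter 6, T2.r 5)
[17] T0.load  rd  (counter 6, T0.r 6)
[18] T0.cas  hit  (counter 7, T0.r 6)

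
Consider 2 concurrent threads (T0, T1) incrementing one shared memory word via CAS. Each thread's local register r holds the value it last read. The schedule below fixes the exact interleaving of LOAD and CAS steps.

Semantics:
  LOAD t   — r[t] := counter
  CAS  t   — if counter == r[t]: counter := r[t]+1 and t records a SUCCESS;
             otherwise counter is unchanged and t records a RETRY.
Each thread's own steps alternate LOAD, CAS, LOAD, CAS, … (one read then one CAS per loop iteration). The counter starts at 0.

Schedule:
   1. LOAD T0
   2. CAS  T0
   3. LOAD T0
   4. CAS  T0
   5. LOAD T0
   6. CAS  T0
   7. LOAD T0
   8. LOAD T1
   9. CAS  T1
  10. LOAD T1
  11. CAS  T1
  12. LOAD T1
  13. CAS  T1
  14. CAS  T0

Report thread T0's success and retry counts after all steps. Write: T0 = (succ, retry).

T0 LOAD — after: cnt=0, r=0 — load
T0 CAS — after: cnt=1, r=0 — ok
T0 LOAD — after: cnt=1, r=1 — load
T0 CAS — after: cnt=2, r=1 — ok
T0 LOAD — after: cnt=2, r=2 — load
T0 CAS — after: cnt=3, r=2 — ok
T0 LOAD — after: cnt=3, r=3 — load
T1 LOAD — after: cnt=3, r=3 — load
T1 CAS — after: cnt=4, r=3 — ok
T1 LOAD — after: cnt=4, r=4 — load
T1 CAS — after: cnt=5, r=4 — ok
T1 LOAD — after: cnt=5, r=5 — load
T1 CAS — after: cnt=6, r=5 — ok
T0 CAS — after: cnt=6, r=3 — retry

T0 = (3, 1)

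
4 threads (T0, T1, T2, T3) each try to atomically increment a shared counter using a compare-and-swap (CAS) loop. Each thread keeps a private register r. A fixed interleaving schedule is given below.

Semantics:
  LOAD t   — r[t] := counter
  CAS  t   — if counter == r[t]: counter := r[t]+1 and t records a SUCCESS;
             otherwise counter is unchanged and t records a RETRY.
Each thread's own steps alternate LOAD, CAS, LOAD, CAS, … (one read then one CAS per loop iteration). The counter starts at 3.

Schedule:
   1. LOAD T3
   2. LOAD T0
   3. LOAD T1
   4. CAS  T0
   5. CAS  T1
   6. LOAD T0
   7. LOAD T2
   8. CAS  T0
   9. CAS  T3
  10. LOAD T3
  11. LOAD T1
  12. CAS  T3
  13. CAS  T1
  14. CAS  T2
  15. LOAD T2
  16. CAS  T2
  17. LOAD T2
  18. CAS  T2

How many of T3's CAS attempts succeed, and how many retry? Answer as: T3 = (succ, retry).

T3 LOAD — after: cnt=3, r=3 — load
T0 LOAD — after: cnt=3, r=3 — load
T1 LOAD — after: cnt=3, r=3 — load
T0 CAS — after: cnt=4, r=3 — ok
T1 CAS — after: cnt=4, r=3 — retry
T0 LOAD — after: cnt=4, r=4 — load
T2 LOAD — after: cnt=4, r=4 — load
T0 CAS — after: cnt=5, r=4 — ok
T3 CAS — after: cnt=5, r=3 — retry
T3 LOAD — after: cnt=5, r=5 — load
T1 LOAD — after: cnt=5, r=5 — load
T3 CAS — after: cnt=6, r=5 — ok
T1 CAS — after: cnt=6, r=5 — retry
T2 CAS — after: cnt=6, r=4 — retry
T2 LOAD — after: cnt=6, r=6 — load
T2 CAS — after: cnt=7, r=6 — ok
T2 LOAD — after: cnt=7, r=7 — load
T2 CAS — after: cnt=8, r=7 — ok

T3 = (1, 1)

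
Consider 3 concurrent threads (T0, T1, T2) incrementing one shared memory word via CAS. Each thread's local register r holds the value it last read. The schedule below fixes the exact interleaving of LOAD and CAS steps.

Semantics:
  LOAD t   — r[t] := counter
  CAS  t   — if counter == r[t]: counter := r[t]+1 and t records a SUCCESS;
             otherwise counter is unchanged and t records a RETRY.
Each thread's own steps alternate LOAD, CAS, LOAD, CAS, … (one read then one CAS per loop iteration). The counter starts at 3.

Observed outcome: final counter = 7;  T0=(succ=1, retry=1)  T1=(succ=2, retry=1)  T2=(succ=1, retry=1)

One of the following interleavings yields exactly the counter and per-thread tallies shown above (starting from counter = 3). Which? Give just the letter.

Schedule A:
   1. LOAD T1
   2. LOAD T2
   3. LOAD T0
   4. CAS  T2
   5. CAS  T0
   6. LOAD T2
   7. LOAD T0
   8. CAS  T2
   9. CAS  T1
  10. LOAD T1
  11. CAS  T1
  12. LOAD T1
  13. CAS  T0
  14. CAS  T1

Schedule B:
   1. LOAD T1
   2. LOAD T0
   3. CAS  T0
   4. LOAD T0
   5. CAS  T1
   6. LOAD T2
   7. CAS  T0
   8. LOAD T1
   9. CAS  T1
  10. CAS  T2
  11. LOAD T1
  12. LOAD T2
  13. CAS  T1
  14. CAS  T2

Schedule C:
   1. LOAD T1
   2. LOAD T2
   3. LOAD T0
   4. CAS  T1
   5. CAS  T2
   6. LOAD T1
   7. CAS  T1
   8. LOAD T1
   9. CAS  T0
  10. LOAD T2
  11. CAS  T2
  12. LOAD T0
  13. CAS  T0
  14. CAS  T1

C

Run C:
1. LOAD T1 → mem=3 r[T1]=3 [LOAD]
2. LOAD T2 → mem=3 r[T2]=3 [LOAD]
3. LOAD T0 → mem=3 r[T0]=3 [LOAD]
4. CAS T1 → mem=4 r[T1]=3 [OK]
5. CAS T2 → mem=4 r[T2]=3 [RETRY]
6. LOAD T1 → mem=4 r[T1]=4 [LOAD]
7. CAS T1 → mem=5 r[T1]=4 [OK]
8. LOAD T1 → mem=5 r[T1]=5 [LOAD]
9. CAS T0 → mem=5 r[T0]=3 [RETRY]
10. LOAD T2 → mem=5 r[T2]=5 [LOAD]
11. CAS T2 → mem=6 r[T2]=5 [OK]
12. LOAD T0 → mem=6 r[T0]=6 [LOAD]
13. CAS T0 → mem=7 r[T0]=6 [OK]
14. CAS T1 → mem=7 r[T1]=5 [RETRY]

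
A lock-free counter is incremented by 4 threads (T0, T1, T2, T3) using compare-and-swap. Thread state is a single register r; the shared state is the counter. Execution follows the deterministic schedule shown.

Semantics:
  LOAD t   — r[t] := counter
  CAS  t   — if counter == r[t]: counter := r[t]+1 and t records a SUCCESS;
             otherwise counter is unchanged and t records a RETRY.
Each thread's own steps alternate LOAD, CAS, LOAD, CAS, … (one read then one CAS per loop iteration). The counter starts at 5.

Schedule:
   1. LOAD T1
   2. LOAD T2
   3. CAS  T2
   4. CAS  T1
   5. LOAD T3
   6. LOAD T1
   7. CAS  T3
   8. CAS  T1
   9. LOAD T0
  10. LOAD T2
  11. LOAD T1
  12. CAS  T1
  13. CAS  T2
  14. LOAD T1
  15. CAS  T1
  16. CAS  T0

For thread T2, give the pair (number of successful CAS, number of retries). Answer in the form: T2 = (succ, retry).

step 1: T1 LOAD ⇒ load; ctr=5 reg=5
step 2: T2 LOAD ⇒ load; ctr=5 reg=5
step 3: T2 CAS ⇒ ok; ctr=6 reg=5
step 4: T1 CAS ⇒ retry; ctr=6 reg=5
step 5: T3 LOAD ⇒ load; ctr=6 reg=6
step 6: T1 LOAD ⇒ load; ctr=6 reg=6
step 7: T3 CAS ⇒ ok; ctr=7 reg=6
step 8: T1 CAS ⇒ retry; ctr=7 reg=6
step 9: T0 LOAD ⇒ load; ctr=7 reg=7
step 10: T2 LOAD ⇒ load; ctr=7 reg=7
step 11: T1 LOAD ⇒ load; ctr=7 reg=7
step 12: T1 CAS ⇒ ok; ctr=8 reg=7
step 13: T2 CAS ⇒ retry; ctr=8 reg=7
step 14: T1 LOAD ⇒ load; ctr=8 reg=8
step 15: T1 CAS ⇒ ok; ctr=9 reg=8
step 16: T0 CAS ⇒ retry; ctr=9 reg=7

T2 = (1, 1)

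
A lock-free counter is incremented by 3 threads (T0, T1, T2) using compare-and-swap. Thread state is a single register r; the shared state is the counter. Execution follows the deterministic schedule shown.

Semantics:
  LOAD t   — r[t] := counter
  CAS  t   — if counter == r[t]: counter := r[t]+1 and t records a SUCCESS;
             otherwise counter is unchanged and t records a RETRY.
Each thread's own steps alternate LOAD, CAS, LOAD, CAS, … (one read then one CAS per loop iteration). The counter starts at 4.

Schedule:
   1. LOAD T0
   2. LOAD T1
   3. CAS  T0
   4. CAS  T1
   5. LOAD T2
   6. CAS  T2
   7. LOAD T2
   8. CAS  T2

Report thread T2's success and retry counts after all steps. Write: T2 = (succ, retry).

   1) LOAD T0:  M=4  r_T0=4
   2) LOAD T1:  M=4  r_T1=4
   3) CAS  T0:  M=5  r_T0=4 ✓
   4) CAS  T1:  M=5  r_T1=4 ✗
   5) LOAD T2:  M=5  r_T2=5
   6) CAS  T2:  M=6  r_T2=5 ✓
   7) LOAD T2:  M=6  r_T2=6
   8) CAS  T2:  M=7  r_T2=6 ✓

T2 = (2, 0)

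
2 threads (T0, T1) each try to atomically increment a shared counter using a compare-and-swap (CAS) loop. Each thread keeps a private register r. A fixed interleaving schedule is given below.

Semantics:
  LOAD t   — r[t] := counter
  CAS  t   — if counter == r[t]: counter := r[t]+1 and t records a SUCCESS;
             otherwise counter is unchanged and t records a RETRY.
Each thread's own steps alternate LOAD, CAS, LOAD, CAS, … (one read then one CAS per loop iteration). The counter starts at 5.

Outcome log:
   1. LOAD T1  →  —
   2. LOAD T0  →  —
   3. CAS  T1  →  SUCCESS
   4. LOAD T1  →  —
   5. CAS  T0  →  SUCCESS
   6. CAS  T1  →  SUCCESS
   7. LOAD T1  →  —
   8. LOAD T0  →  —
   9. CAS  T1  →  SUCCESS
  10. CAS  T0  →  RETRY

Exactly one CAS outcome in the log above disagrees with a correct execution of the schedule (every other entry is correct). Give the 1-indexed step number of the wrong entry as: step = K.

step = 5

Correct run:
#1 T1 reads 5
#2 T0 reads 5
#3 T1 CAS(5→6) writes; counter now 6
#4 T1 reads 6
#5 T0 CAS(5→6) fails; counter now 6
#6 T1 CAS(6→7) writes; counter now 7
#7 T1 reads 7
#8 T0 reads 7
#9 T1 CAS(7→8) writes; counter now 8
#10 T0 CAS(7→8) fails; counter now 8
Log disagrees first at step 5.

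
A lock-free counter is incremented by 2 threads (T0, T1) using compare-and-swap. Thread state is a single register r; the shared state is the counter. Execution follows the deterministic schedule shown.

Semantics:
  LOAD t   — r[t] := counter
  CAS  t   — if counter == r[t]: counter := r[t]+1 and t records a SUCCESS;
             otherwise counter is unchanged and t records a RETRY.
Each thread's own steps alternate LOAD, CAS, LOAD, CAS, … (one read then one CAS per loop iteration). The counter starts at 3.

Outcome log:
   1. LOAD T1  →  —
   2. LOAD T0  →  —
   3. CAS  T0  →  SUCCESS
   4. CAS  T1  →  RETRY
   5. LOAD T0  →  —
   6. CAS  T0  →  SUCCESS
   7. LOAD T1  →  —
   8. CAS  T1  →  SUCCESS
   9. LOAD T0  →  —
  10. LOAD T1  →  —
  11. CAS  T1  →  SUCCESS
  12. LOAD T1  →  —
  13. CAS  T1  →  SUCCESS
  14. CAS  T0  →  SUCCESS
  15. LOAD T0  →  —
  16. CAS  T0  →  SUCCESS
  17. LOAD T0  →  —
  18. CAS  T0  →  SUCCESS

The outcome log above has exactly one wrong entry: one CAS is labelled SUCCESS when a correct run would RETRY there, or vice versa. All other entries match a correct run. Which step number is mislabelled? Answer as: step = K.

Correct run:
[1] T1.load  rd  (counter 3, T1.r 3)
[2] T0.load  rd  (counter 3, T0.r 3)
[3] T0.cas  hit  (counter 4, T0.r 3)
[4] T1.cas  miss  (counter 4, T1.r 3)
[5] T0.load  rd  (counter 4, T0.r 4)
[6] T0.cas  hit  (counter 5, T0.r 4)
[7] T1.load  rd  (counter 5, T1.r 5)
[8] T1.cas  hit  (counter 6, T1.r 5)
[9] T0.load  rd  (counter 6, T0.r 6)
[10] T1.load  rd  (counter 6, T1.r 6)
[11] T1.cas  hit  (counter 7, T1.r 6)
[12] T1.load  rd  (counter 7, T1.r 7)
[13] T1.cas  hit  (counter 8, T1.r 7)
[14] T0.cas  miss  (counter 8, T0.r 6)
[15] T0.load  rd  (counter 8, T0.r 8)
[16] T0.cas  hit  (counter 9, T0.r 8)
[17] T0.load  rd  (counter 9, T0.r 9)
[18] T0.cas  hit  (counter 10, T0.r 9)
Log disagrees first at step 14.

step = 14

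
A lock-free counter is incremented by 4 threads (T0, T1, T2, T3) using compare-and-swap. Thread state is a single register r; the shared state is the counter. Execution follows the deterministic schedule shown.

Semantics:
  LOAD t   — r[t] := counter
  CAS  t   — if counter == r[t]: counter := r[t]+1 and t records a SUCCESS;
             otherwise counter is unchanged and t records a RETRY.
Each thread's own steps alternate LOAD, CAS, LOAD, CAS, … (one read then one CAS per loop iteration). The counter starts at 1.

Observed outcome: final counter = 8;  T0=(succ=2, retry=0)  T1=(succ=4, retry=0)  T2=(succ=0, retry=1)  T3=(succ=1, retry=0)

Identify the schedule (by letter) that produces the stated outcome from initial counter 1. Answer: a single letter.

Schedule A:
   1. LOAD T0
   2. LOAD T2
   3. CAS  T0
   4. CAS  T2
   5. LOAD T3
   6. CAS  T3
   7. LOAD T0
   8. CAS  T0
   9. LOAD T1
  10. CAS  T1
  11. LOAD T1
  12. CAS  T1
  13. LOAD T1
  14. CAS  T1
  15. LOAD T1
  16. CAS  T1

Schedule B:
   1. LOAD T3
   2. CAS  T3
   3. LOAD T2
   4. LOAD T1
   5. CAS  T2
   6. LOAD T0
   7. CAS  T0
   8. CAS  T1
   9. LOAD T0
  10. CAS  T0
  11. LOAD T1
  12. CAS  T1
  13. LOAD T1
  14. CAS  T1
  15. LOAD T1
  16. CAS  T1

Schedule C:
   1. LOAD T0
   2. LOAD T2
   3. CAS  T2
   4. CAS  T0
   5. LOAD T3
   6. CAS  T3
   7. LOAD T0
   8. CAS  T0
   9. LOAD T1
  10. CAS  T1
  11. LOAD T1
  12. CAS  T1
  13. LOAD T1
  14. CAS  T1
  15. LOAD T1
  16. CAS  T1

A

Simulating candidate A:
1. LOAD T0 → mem=1 r[T0]=1 [LOAD]
2. LOAD T2 → mem=1 r[T2]=1 [LOAD]
3. CAS T0 → mem=2 r[T0]=1 [OK]
4. CAS T2 → mem=2 r[T2]=1 [RETRY]
5. LOAD T3 → mem=2 r[T3]=2 [LOAD]
6. CAS T3 → mem=3 r[T3]=2 [OK]
7. LOAD T0 → mem=3 r[T0]=3 [LOAD]
8. CAS T0 → mem=4 r[T0]=3 [OK]
9. LOAD T1 → mem=4 r[T1]=4 [LOAD]
10. CAS T1 → mem=5 r[T1]=4 [OK]
11. LOAD T1 → mem=5 r[T1]=5 [LOAD]
12. CAS T1 → mem=6 r[T1]=5 [OK]
13. LOAD T1 → mem=6 r[T1]=6 [LOAD]
14. CAS T1 → mem=7 r[T1]=6 [OK]
15. LOAD T1 → mem=7 r[T1]=7 [LOAD]
16. CAS T1 → mem=8 r[T1]=7 [OK]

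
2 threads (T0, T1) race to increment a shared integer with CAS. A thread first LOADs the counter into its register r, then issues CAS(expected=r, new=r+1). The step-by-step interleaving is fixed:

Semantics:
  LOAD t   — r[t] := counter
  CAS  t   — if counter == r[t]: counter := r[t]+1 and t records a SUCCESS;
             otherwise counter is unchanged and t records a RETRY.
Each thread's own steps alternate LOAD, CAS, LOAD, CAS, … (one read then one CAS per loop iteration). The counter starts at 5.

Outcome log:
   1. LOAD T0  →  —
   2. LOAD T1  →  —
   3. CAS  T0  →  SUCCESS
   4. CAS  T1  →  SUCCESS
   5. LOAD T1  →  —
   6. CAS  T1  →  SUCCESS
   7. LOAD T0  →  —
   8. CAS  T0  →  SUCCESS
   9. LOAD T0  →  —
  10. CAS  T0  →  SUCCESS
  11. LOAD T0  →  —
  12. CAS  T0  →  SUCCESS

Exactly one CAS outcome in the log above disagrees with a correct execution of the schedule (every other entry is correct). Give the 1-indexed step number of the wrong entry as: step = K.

step = 4

Re-executing:
   1) LOAD T0:  M=5  r_T0=5
   2) LOAD T1:  M=5  r_T1=5
   3) CAS  T0:  M=6  r_T0=5 ✓
   4) CAS  T1:  M=6  r_T1=5 ✗
   5) LOAD T1:  M=6  r_T1=6
   6) CAS  T1:  M=7  r_T1=6 ✓
   7) LOAD T0:  M=7  r_T0=7
   8) CAS  T0:  M=8  r_T0=7 ✓
   9) LOAD T0:  M=8  r_T0=8
  10) CAS  T0:  M=9  r_T0=8 ✓
  11) LOAD T0:  M=9  r_T0=9
  12) CAS  T0:  M=10  r_T0=9 ✓
Log disagrees first at step 4.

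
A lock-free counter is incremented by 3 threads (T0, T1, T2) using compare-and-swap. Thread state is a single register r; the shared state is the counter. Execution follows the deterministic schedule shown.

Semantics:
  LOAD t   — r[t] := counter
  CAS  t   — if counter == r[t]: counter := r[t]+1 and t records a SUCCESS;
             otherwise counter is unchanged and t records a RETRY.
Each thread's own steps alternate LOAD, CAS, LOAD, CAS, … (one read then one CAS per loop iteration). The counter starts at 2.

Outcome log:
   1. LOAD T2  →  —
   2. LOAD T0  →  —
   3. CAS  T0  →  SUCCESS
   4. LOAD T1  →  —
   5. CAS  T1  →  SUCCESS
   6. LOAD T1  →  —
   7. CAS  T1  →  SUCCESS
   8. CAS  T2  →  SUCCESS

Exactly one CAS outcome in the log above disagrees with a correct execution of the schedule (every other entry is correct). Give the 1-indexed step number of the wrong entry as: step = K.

step = 8

Re-executing:
[1] T2.load  rd  (counter 2, T2.r 2)
[2] T0.load  rd  (counter 2, T0.r 2)
[3] T0.cas  hit  (counter 3, T0.r 2)
[4] T1.load  rd  (counter 3, T1.r 3)
[5] T1.cas  hit  (counter 4, T1.r 3)
[6] T1.load  rd  (counter 4, T1.r 4)
[7] T1.cas  hit  (counter 5, T1.r 4)
[8] T2.cas  miss  (counter 5, T2.r 2)
Log disagrees first at step 8.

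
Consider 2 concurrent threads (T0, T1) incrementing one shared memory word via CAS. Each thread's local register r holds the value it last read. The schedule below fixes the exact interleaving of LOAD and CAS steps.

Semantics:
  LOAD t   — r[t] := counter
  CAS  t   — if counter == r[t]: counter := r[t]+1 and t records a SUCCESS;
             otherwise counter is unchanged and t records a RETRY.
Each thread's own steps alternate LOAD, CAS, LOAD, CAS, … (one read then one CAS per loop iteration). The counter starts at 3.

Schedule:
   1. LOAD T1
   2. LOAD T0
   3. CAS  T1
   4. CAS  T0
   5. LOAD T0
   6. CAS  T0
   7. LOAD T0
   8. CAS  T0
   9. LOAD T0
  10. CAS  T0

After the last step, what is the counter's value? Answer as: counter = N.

step 1: T1 LOAD ⇒ load; ctr=3 reg=3
step 2: T0 LOAD ⇒ load; ctr=3 reg=3
step 3: T1 CAS ⇒ ok; ctr=4 reg=3
step 4: T0 CAS ⇒ retry; ctr=4 reg=3
step 5: T0 LOAD ⇒ load; ctr=4 reg=4
step 6: T0 CAS ⇒ ok; ctr=5 reg=4
step 7: T0 LOAD ⇒ load; ctr=5 reg=5
step 8: T0 CAS ⇒ ok; ctr=6 reg=5
step 9: T0 LOAD ⇒ load; ctr=6 reg=6
step 10: T0 CAS ⇒ ok; ctr=7 reg=6

counter = 7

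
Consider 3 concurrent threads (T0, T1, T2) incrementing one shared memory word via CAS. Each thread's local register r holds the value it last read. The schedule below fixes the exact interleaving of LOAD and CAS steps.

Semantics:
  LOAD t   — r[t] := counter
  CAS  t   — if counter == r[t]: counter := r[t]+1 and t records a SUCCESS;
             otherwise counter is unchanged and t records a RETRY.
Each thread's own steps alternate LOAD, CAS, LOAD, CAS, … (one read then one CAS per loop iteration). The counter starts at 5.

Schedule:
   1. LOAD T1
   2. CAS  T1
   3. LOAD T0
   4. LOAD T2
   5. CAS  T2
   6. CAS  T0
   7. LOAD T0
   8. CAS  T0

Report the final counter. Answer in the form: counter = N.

counter = 8

[1] T1.load  rd  (counter 5, T1.r 5)
[2] T1.cas  hit  (counter 6, T1.r 5)
[3] T0.load  rd  (counter 6, T0.r 6)
[4] T2.load  rd  (counter 6, T2.r 6)
[5] T2.cas  hit  (counter 7, T2.r 6)
[6] T0.cas  miss  (counter 7, T0.r 6)
[7] T0.load  rd  (counter 7, T0.r 7)
[8] T0.cas  hit  (counter 8, T0.r 7)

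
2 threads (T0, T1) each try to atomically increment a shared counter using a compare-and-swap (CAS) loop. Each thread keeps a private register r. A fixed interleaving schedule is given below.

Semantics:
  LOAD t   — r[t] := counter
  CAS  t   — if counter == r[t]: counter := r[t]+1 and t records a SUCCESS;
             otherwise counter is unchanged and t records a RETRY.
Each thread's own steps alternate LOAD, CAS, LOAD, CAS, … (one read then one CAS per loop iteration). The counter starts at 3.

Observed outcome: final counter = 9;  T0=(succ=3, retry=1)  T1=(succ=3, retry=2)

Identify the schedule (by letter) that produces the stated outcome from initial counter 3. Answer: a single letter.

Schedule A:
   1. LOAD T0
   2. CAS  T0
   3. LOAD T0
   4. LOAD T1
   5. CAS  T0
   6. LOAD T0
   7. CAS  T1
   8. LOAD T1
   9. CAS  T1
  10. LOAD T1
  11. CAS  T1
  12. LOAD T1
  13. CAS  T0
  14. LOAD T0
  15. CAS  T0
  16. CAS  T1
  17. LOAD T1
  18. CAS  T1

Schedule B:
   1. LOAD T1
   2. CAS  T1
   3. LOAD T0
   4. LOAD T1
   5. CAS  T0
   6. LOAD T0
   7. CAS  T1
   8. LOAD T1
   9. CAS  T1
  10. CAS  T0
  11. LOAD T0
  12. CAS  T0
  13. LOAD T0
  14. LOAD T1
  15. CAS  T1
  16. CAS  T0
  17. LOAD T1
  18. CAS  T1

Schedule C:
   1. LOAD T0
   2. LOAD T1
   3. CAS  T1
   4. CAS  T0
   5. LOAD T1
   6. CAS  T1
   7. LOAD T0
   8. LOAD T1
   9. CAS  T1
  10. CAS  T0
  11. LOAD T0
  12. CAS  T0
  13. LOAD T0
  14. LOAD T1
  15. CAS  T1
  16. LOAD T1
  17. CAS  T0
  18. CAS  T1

A

Tracing schedule A:
1. LOAD T0 → mem=3 r[T0]=3 [LOAD]
2. CAS T0 → mem=4 r[T0]=3 [OK]
3. LOAD T0 → mem=4 r[T0]=4 [LOAD]
4. LOAD T1 → mem=4 r[T1]=4 [LOAD]
5. CAS T0 → mem=5 r[T0]=4 [OK]
6. LOAD T0 → mem=5 r[T0]=5 [LOAD]
7. CAS T1 → mem=5 r[T1]=4 [RETRY]
8. LOAD T1 → mem=5 r[T1]=5 [LOAD]
9. CAS T1 → mem=6 r[T1]=5 [OK]
10. LOAD T1 → mem=6 r[T1]=6 [LOAD]
11. CAS T1 → mem=7 r[T1]=6 [OK]
12. LOAD T1 → mem=7 r[T1]=7 [LOAD]
13. CAS T0 → mem=7 r[T0]=5 [RETRY]
14. LOAD T0 → mem=7 r[T0]=7 [LOAD]
15. CAS T0 → mem=8 r[T0]=7 [OK]
16. CAS T1 → mem=8 r[T1]=7 [RETRY]
17. LOAD T1 → mem=8 r[T1]=8 [LOAD]
18. CAS T1 → mem=9 r[T1]=8 [OK]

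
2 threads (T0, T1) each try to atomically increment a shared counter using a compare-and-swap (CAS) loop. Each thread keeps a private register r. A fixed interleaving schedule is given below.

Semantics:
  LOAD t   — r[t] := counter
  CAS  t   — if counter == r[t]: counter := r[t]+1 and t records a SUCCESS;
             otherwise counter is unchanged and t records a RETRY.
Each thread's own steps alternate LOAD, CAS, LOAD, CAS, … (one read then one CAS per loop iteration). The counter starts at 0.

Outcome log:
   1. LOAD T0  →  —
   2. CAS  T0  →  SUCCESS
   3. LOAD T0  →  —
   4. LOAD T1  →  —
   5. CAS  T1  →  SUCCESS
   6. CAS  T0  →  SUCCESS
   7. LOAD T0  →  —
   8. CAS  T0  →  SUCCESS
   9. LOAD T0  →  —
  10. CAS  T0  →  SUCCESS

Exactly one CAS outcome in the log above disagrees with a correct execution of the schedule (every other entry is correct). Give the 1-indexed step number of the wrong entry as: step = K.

step = 6

Correct run:
T0 LOAD — after: cnt=0, r=0 — load
T0 CAS — after: cnt=1, r=0 — ok
T0 LOAD — after: cnt=1, r=1 — load
T1 LOAD — after: cnt=1, r=1 — load
T1 CAS — after: cnt=2, r=1 — ok
T0 CAS — after: cnt=2, r=1 — retry
T0 LOAD — after: cnt=2, r=2 — load
T0 CAS — after: cnt=3, r=2 — ok
T0 LOAD — after: cnt=3, r=3 — load
T0 CAS — after: cnt=4, r=3 — ok
Mismatch at 6.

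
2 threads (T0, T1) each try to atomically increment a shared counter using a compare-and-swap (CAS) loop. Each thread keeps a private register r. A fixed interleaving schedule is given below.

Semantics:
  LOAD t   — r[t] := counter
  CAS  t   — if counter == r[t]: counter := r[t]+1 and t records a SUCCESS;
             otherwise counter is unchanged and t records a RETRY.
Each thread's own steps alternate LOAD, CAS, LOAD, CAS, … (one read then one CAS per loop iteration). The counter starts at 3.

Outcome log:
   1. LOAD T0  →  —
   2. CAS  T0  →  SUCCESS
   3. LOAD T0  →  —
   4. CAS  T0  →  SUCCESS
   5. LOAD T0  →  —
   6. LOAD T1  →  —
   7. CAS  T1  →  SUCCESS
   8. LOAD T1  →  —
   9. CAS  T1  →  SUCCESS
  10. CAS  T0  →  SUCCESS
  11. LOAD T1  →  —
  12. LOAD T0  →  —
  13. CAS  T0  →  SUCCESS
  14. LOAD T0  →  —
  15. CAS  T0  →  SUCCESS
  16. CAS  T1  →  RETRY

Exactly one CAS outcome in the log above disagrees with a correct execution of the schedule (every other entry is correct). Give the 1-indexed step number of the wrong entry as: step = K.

Correct run:
step 1: T0 LOAD ⇒ load; ctr=3 reg=3
step 2: T0 CAS ⇒ ok; ctr=4 reg=3
step 3: T0 LOAD ⇒ load; ctr=4 reg=4
step 4: T0 CAS ⇒ ok; ctr=5 reg=4
step 5: T0 LOAD ⇒ load; ctr=5 reg=5
step 6: T1 LOAD ⇒ load; ctr=5 reg=5
step 7: T1 CAS ⇒ ok; ctr=6 reg=5
step 8: T1 LOAD ⇒ load; ctr=6 reg=6
step 9: T1 CAS ⇒ ok; ctr=7 reg=6
step 10: T0 CAS ⇒ retry; ctr=7 reg=5
step 11: T1 LOAD ⇒ load; ctr=7 reg=7
step 12: T0 LOAD ⇒ load; ctr=7 reg=7
step 13: T0 CAS ⇒ ok; ctr=8 reg=7
step 14: T0 LOAD ⇒ load; ctr=8 reg=8
step 15: T0 CAS ⇒ ok; ctr=9 reg=8
step 16: T1 CAS ⇒ retry; ctr=9 reg=7
Log disagrees first at step 10.

step = 10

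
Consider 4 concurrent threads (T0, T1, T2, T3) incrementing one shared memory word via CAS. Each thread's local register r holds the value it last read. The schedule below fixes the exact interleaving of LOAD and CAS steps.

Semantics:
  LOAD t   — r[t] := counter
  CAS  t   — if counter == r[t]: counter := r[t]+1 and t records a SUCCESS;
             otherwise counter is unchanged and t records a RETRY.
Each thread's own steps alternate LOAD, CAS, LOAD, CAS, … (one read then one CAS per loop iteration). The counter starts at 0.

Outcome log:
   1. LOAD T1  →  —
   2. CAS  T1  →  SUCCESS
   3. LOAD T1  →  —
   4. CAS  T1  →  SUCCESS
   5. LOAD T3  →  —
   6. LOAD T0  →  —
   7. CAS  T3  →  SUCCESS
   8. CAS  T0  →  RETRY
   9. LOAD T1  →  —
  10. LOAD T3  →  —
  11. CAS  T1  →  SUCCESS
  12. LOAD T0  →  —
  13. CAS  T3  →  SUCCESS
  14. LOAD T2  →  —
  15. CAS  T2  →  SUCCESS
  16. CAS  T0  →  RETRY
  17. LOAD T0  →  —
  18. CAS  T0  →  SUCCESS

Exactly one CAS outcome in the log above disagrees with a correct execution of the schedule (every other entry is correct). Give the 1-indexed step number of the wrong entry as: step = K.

step = 13

Reference trace:
   1) LOAD T1:  M=0  r_T1=0
   2) CAS  T1:  M=1  r_T1=0 ✓
   3) LOAD T1:  M=1  r_T1=1
   4) CAS  T1:  M=2  r_T1=1 ✓
   5) LOAD T3:  M=2  r_T3=2
   6) LOAD T0:  M=2  r_T0=2
   7) CAS  T3:  M=3  r_T3=2 ✓
   8) CAS  T0:  M=3  r_T0=2 ✗
   9) LOAD T1:  M=3  r_T1=3
  10) LOAD T3:  M=3  r_T3=3
  11) CAS  T1:  M=4  r_T1=3 ✓
  12) LOAD T0:  M=4  r_T0=4
  13) CAS  T3:  M=4  r_T3=3 ✗
  14) LOAD T2:  M=4  r_T2=4
  15) CAS  T2:  M=5  r_T2=4 ✓
  16) CAS  T0:  M=5  r_T0=4 ✗
  17) LOAD T0:  M=5  r_T0=5
  18) CAS  T0:  M=6  r_T0=5 ✓
Log disagrees first at step 13.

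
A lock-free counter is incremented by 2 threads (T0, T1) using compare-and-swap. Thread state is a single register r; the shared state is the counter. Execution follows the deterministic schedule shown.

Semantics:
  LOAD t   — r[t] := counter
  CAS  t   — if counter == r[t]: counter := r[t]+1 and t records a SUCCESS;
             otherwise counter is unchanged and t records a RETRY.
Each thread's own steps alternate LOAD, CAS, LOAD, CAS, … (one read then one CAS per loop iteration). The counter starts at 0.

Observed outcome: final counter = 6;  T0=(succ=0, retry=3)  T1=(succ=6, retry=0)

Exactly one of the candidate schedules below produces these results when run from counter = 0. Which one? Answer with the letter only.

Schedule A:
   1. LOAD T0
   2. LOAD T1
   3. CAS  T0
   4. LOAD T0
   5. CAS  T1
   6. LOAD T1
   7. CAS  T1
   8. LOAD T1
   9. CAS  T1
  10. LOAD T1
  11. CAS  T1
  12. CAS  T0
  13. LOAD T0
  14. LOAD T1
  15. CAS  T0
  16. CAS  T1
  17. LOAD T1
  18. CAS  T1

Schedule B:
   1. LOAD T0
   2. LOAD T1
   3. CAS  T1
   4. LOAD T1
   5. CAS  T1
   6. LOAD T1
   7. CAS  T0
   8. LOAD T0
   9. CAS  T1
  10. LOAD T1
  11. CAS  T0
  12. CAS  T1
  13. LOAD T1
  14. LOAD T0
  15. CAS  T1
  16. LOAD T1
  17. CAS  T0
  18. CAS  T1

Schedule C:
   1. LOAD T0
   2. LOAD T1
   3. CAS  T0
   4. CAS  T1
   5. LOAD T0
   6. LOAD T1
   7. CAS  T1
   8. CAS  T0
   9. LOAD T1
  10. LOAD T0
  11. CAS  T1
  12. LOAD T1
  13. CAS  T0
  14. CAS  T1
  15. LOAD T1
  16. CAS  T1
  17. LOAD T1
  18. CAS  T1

B

Simulating candidate B:
T0 LOAD — after: cnt=0, r=0 — load
T1 LOAD — after: cnt=0, r=0 — load
T1 CAS — after: cnt=1, r=0 — ok
T1 LOAD — after: cnt=1, r=1 — load
T1 CAS — after: cnt=2, r=1 — ok
T1 LOAD — after: cnt=2, r=2 — load
T0 CAS — after: cnt=2, r=0 — retry
T0 LOAD — after: cnt=2, r=2 — load
T1 CAS — after: cnt=3, r=2 — ok
T1 LOAD — after: cnt=3, r=3 — load
T0 CAS — after: cnt=3, r=2 — retry
T1 CAS — after: cnt=4, r=3 — ok
T1 LOAD — after: cnt=4, r=4 — load
T0 LOAD — after: cnt=4, r=4 — load
T1 CAS — after: cnt=5, r=4 — ok
T1 LOAD — after: cnt=5, r=5 — load
T0 CAS — after: cnt=5, r=4 — retry
T1 CAS — after: cnt=6, r=5 — ok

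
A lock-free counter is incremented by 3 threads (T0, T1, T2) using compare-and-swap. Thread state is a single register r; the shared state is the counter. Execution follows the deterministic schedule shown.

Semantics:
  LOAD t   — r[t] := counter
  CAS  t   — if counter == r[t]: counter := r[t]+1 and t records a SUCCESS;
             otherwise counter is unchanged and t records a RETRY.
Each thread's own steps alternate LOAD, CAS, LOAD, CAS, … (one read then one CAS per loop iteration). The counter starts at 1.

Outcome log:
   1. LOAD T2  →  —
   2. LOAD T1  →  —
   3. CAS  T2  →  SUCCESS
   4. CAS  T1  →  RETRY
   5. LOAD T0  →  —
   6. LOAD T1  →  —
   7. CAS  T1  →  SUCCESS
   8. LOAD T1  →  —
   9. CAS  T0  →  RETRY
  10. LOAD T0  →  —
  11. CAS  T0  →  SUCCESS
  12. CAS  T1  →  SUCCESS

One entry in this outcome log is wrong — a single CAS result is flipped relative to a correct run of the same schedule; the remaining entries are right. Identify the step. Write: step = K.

step = 12

Re-executing:
[1] T2.load  rd  (counter 1, T2.r 1)
[2] T1.load  rd  (counter 1, T1.r 1)
[3] T2.cas  hit  (counter 2, T2.r 1)
[4] T1.cas  miss  (counter 2, T1.r 1)
[5] T0.load  rd  (counter 2, T0.r 2)
[6] T1.load  rd  (counter 2, T1.r 2)
[7] T1.cas  hit  (counter 3, T1.r 2)
[8] T1.load  rd  (counter 3, T1.r 3)
[9] T0.cas  miss  (counter 3, T0.r 2)
[10] T0.load  rd  (counter 3, T0.r 3)
[11] T0.cas  hit  (counter 4, T0.r 3)
[12] T1.cas  miss  (counter 4, T1.r 3)
Log disagrees first at step 12.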